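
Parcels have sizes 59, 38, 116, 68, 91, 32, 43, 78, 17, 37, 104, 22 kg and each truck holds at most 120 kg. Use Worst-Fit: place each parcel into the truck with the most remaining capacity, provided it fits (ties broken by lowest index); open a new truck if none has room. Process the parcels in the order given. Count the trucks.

truck 1: place 59 kg, 61 kg left
truck 1: place 38 kg, 23 kg left
truck 2: place 116 kg, 4 kg left
truck 3: place 68 kg, 52 kg left
truck 4: place 91 kg, 29 kg left
truck 3: place 32 kg, 20 kg left
truck 5: place 43 kg, 77 kg left
truck 6: place 78 kg, 42 kg left
truck 5: place 17 kg, 60 kg left
truck 5: place 37 kg, 23 kg left
truck 7: place 104 kg, 16 kg left
truck 6: place 22 kg, 20 kg left
Final trucks: [59,38] [116] [68,32] [91] [43,17,37] [78,22] [104].

7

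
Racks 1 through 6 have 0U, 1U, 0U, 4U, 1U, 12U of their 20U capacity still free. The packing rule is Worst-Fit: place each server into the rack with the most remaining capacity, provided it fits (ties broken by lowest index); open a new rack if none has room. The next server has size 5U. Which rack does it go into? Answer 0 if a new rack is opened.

6

Racks with room: rack 6 (12U).
Most room is rack 6 with 12U free.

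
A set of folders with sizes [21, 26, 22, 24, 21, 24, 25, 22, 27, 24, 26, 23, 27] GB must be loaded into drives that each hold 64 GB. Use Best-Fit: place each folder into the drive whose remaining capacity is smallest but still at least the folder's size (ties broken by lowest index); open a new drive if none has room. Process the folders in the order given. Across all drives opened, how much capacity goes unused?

drive 1: place 21 GB, 43 GB left
drive 1: place 26 GB, 17 GB left
drive 2: place 22 GB, 42 GB left
drive 2: place 24 GB, 18 GB left
drive 3: place 21 GB, 43 GB left
drive 3: place 24 GB, 19 GB left
drive 4: place 25 GB, 39 GB left
drive 4: place 22 GB, 17 GB left
drive 5: place 27 GB, 37 GB left
drive 5: place 24 GB, 13 GB left
drive 6: place 26 GB, 38 GB left
drive 6: place 23 GB, 15 GB left
drive 7: place 27 GB, 37 GB left
7 drives × 64 GB = 448 GB; used 312 GB; unused 136 GB.

136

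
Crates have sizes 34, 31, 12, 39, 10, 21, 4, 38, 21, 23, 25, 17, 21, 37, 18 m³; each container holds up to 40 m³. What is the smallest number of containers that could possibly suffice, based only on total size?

9 containers

Total size = 34 + 31 + 12 + 39 + 10 + 21 + 4 + 38 + 21 + 23 + 25 + 17 + 21 + 37 + 18 = 351 m³.
⌈351 / 40⌉ = 9.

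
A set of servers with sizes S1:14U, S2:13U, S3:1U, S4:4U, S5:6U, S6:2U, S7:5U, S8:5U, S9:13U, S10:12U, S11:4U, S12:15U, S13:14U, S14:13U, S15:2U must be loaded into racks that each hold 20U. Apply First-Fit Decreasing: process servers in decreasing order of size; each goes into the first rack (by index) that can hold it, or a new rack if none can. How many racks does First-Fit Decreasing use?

7

Sorted descending: 15, 14, 14, 13, 13, 13, 12, 6, 5, 5, 4, 4, 2, 2, 1.
rack 1: place 15U, 5U left
rack 2: place 14U, 6U left
rack 3: place 14U, 6U left
rack 4: place 13U, 7U left
rack 5: place 13U, 7U left
rack 6: place 13U, 7U left
rack 7: place 12U, 8U left
rack 2: place 6U, 0U left
rack 1: place 5U, 0U left
rack 3: place 5U, 1U left
rack 4: place 4U, 3U left
rack 5: place 4U, 3U left
rack 4: place 2U, 1U left
rack 5: place 2U, 1U left
rack 3: place 1U, 0U left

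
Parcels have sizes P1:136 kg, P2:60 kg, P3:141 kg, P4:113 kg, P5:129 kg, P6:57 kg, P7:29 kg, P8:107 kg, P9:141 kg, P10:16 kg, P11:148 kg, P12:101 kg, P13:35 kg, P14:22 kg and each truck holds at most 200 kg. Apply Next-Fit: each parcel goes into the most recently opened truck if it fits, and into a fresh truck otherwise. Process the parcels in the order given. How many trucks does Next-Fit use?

8 trucks

Put P1 (136 kg) in truck 1; 64 kg remain.
Put P2 (60 kg) in truck 1; 4 kg remain.
Put P3 (141 kg) in truck 2; 59 kg remain.
Put P4 (113 kg) in truck 3; 87 kg remain.
Put P5 (129 kg) in truck 4; 71 kg remain.
Put P6 (57 kg) in truck 4; 14 kg remain.
Put P7 (29 kg) in truck 5; 171 kg remain.
Put P8 (107 kg) in truck 5; 64 kg remain.
Put P9 (141 kg) in truck 6; 59 kg remain.
Put P10 (16 kg) in truck 6; 43 kg remain.
Put P11 (148 kg) in truck 7; 52 kg remain.
Put P12 (101 kg) in truck 8; 99 kg remain.
Put P13 (35 kg) in truck 8; 64 kg remain.
Put P14 (22 kg) in truck 8; 42 kg remain.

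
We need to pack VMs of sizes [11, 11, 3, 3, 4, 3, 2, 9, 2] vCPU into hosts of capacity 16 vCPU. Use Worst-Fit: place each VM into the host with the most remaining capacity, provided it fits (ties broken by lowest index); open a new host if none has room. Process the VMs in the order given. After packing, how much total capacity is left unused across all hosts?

16

host 1: place 11 vCPU, 5 vCPU left
host 2: place 11 vCPU, 5 vCPU left
host 1: place 3 vCPU, 2 vCPU left
host 2: place 3 vCPU, 2 vCPU left
host 3: place 4 vCPU, 12 vCPU left
host 3: place 3 vCPU, 9 vCPU left
host 3: place 2 vCPU, 7 vCPU left
host 4: place 9 vCPU, 7 vCPU left
host 3: place 2 vCPU, 5 vCPU left
4 hosts × 16 vCPU = 64 vCPU; used 48 vCPU; unused 16 vCPU.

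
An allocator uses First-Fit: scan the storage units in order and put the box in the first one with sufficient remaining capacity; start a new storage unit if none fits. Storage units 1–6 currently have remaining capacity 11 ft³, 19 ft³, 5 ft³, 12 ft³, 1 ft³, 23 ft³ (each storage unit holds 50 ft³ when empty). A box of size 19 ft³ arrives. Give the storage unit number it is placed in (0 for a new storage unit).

2

Storage units with room: storage unit 2 (19 ft³), storage unit 6 (23 ft³).
The first with room is storage unit 2.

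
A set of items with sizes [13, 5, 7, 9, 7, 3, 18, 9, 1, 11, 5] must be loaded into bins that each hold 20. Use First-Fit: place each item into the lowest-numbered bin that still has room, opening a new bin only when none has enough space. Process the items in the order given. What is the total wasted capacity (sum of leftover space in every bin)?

12

13 → bin 1 (remaining 7)
5 → bin 1 (remaining 2)
7 → bin 2 (remaining 13)
9 → bin 2 (remaining 4)
7 → bin 3 (remaining 13)
3 → bin 2 (remaining 1)
18 → bin 4 (remaining 2)
9 → bin 3 (remaining 4)
1 → bin 1 (remaining 1)
11 → bin 5 (remaining 9)
5 → bin 5 (remaining 4)
5 bins × 20 = 100; used 88; unused 12.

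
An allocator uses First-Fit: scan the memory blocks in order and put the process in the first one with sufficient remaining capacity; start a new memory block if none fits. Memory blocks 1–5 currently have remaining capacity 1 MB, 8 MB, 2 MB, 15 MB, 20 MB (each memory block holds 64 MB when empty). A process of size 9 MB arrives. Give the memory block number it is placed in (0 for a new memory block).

Memory blocks with room: memory block 4 (15 MB), memory block 5 (20 MB).
The first with room is memory block 4.

4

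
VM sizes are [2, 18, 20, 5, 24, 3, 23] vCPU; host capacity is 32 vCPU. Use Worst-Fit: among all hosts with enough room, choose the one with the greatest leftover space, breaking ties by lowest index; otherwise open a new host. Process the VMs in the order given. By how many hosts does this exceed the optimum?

Worst-Fit: [2,18,5] [20,3] [24] [23] → 4 hosts.
4 VMs exceed 16 vCPU (half the capacity), and no two of those can share a host, so at least 4 hosts are needed.
So 4 is already optimal.

0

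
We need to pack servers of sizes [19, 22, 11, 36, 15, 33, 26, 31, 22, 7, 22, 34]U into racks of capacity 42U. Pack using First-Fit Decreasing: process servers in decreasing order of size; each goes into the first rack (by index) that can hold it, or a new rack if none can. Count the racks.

8 racks

Sorted descending: 36, 34, 33, 31, 26, 22, 22, 22, 19, 15, 11, 7.
rack 1: place 36U, 6U left
rack 2: place 34U, 8U left
rack 3: place 33U, 9U left
rack 4: place 31U, 11U left
rack 5: place 26U, 16U left
rack 6: place 22U, 20U left
rack 7: place 22U, 20U left
rack 8: place 22U, 20U left
rack 6: place 19U, 1U left
rack 5: place 15U, 1U left
rack 4: place 11U, 0U left
rack 2: place 7U, 1U left
Final racks: [36] [34,7] [33] [31,11] [26,15] [22,19] [22] [22].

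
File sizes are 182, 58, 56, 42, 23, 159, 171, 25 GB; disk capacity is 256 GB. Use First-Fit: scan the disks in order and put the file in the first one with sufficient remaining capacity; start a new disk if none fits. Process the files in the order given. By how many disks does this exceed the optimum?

1

First-Fit: [182,58] [56,42,23,25] [159] [171] → 4 disks.
Total size 716 GB; any packing needs at least ⌈716/256⌉ = 3 disks.
An optimal packing achieves that bound: [182,58] [171,56,25] [159,42,23] → 3 disks.
Excess: 4 − 3 = 1.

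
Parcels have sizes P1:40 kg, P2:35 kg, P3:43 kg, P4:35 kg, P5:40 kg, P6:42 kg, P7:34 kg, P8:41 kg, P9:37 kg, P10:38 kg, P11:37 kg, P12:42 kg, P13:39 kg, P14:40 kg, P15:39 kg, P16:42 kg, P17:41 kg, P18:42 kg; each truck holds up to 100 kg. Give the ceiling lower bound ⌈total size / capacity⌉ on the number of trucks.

8

Total size = 40 + 35 + 43 + 35 + 40 + 42 + 34 + 41 + 37 + 38 + 37 + 42 + 39 + 40 + 39 + 42 + 41 + 42 = 707 kg.
⌈707 / 100⌉ = 8.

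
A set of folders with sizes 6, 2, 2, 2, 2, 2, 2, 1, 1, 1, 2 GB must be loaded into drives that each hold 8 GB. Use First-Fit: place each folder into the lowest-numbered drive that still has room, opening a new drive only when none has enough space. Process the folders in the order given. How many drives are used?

3

Put 6 GB in drive 1; 2 GB remain.
Put 2 GB in drive 1; 0 GB remain.
Put 2 GB in drive 2; 6 GB remain.
Put 2 GB in drive 2; 4 GB remain.
Put 2 GB in drive 2; 2 GB remain.
Put 2 GB in drive 2; 0 GB remain.
Put 2 GB in drive 3; 6 GB remain.
Put 1 GB in drive 3; 5 GB remain.
Put 1 GB in drive 3; 4 GB remain.
Put 1 GB in drive 3; 3 GB remain.
Put 2 GB in drive 3; 1 GB remain.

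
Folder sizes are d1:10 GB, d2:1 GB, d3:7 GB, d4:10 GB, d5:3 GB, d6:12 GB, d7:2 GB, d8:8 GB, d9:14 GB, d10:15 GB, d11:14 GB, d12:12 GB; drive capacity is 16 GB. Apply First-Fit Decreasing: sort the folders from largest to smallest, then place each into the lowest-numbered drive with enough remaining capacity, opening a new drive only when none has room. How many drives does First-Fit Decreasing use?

8

Sorted descending: 15, 14, 14, 12, 12, 10, 10, 8, 7, 3, 2, 1.
Put 15 GB in drive 1; 1 GB remain.
Put 14 GB in drive 2; 2 GB remain.
Put 14 GB in drive 3; 2 GB remain.
Put 12 GB in drive 4; 4 GB remain.
Put 12 GB in drive 5; 4 GB remain.
Put 10 GB in drive 6; 6 GB remain.
Put 10 GB in drive 7; 6 GB remain.
Put 8 GB in drive 8; 8 GB remain.
Put 7 GB in drive 8; 1 GB remain.
Put 3 GB in drive 4; 1 GB remain.
Put 2 GB in drive 2; 0 GB remain.
Put 1 GB in drive 1; 0 GB remain.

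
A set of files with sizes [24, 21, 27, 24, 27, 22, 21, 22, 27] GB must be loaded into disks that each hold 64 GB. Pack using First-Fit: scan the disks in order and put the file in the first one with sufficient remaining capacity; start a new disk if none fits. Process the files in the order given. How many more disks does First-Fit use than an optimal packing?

1

First-Fit: [24,21] [27,24] [27,22] [21,22] [27] → 5 disks.
Total size 215 GB; any packing needs at least ⌈215/64⌉ = 4 disks.
An optimal packing achieves that bound: [27,27] [27,24] [24,22] [22,21,21] → 4 disks.
Excess: 5 − 4 = 1.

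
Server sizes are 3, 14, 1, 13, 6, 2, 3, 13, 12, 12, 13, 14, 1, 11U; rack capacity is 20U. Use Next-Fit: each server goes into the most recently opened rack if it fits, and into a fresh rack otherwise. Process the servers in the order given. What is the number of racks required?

rack 1: place 3U, 17U left
rack 1: place 14U, 3U left
rack 1: place 1U, 2U left
rack 2: place 13U, 7U left
rack 2: place 6U, 1U left
rack 3: place 2U, 18U left
rack 3: place 3U, 15U left
rack 3: place 13U, 2U left
rack 4: place 12U, 8U left
rack 5: place 12U, 8U left
rack 6: place 13U, 7U left
rack 7: place 14U, 6U left
rack 7: place 1U, 5U left
rack 8: place 11U, 9U left
Final racks: [3,14,1] [13,6] [2,3,13] [12] [12] [13] [14,1] [11].

8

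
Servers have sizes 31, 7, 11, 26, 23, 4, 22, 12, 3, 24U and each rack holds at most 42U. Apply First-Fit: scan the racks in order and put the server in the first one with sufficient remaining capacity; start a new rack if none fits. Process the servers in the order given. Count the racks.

rack 1: place 31U, 11U left
rack 1: place 7U, 4U left
rack 2: place 11U, 31U left
rack 2: place 26U, 5U left
rack 3: place 23U, 19U left
rack 1: place 4U, 0U left
rack 4: place 22U, 20U left
rack 3: place 12U, 7U left
rack 2: place 3U, 2U left
rack 5: place 24U, 18U left
Final racks: [31,7,4] [11,26,3] [23,12] [22] [24].

5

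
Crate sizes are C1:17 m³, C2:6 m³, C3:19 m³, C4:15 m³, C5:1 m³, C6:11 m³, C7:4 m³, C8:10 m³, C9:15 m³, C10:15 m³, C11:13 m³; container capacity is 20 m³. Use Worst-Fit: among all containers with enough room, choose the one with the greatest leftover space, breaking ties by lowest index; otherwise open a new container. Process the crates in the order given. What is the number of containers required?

C1 (17 m³) → container 1 (remaining 3 m³)
C2 (6 m³) → container 2 (remaining 14 m³)
C3 (19 m³) → container 3 (remaining 1 m³)
C4 (15 m³) → container 4 (remaining 5 m³)
C5 (1 m³) → container 2 (remaining 13 m³)
C6 (11 m³) → container 2 (remaining 2 m³)
C7 (4 m³) → container 4 (remaining 1 m³)
C8 (10 m³) → container 5 (remaining 10 m³)
C9 (15 m³) → container 6 (remaining 5 m³)
C10 (15 m³) → container 7 (remaining 5 m³)
C11 (13 m³) → container 8 (remaining 7 m³)

8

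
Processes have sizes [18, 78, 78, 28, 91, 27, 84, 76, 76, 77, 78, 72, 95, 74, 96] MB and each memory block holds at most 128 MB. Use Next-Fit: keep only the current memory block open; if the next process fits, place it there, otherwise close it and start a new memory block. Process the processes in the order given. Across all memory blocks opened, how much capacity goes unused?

18 MB → memory block 1 (remaining 110 MB)
78 MB → memory block 1 (remaining 32 MB)
78 MB → memory block 2 (remaining 50 MB)
28 MB → memory block 2 (remaining 22 MB)
91 MB → memory block 3 (remaining 37 MB)
27 MB → memory block 3 (remaining 10 MB)
84 MB → memory block 4 (remaining 44 MB)
76 MB → memory block 5 (remaining 52 MB)
76 MB → memory block 6 (remaining 52 MB)
77 MB → memory block 7 (remaining 51 MB)
78 MB → memory block 8 (remaining 50 MB)
72 MB → memory block 9 (remaining 56 MB)
95 MB → memory block 10 (remaining 33 MB)
74 MB → memory block 11 (remaining 54 MB)
96 MB → memory block 12 (remaining 32 MB)
12 memory blocks × 128 MB = 1536 MB; used 1048 MB; unused 488 MB.

488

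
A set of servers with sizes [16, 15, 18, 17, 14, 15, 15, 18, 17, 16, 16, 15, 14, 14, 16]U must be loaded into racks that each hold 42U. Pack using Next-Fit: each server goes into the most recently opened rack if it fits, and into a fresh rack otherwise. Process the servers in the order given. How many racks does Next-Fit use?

rack 1: place 16U, 26U left
rack 1: place 15U, 11U left
rack 2: place 18U, 24U left
rack 2: place 17U, 7U left
rack 3: place 14U, 28U left
rack 3: place 15U, 13U left
rack 4: place 15U, 27U left
rack 4: place 18U, 9U left
rack 5: place 17U, 25U left
rack 5: place 16U, 9U left
rack 6: place 16U, 26U left
rack 6: place 15U, 11U left
rack 7: place 14U, 28U left
rack 7: place 14U, 14U left
rack 8: place 16U, 26U left
Final racks: [16,15] [18,17] [14,15] [15,18] [17,16] [16,15] [14,14] [16].

8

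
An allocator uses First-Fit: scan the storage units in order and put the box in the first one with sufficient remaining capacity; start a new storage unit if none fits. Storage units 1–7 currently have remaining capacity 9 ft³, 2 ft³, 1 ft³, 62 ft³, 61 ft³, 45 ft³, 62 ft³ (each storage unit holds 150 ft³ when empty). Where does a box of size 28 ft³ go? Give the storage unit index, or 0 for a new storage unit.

Storage units with room: storage unit 4 (62 ft³), storage unit 5 (61 ft³), storage unit 6 (45 ft³), storage unit 7 (62 ft³).
The first with room is storage unit 4.

4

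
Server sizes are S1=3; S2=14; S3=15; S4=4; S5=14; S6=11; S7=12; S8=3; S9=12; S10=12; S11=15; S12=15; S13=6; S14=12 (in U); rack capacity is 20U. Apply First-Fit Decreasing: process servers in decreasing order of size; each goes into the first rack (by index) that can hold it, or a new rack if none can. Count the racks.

10

Sorted descending: 15, 15, 15, 14, 14, 12, 12, 12, 12, 11, 6, 4, 3, 3.
Put 15U in rack 1; 5U remain.
Put 15U in rack 2; 5U remain.
Put 15U in rack 3; 5U remain.
Put 14U in rack 4; 6U remain.
Put 14U in rack 5; 6U remain.
Put 12U in rack 6; 8U remain.
Put 12U in rack 7; 8U remain.
Put 12U in rack 8; 8U remain.
Put 12U in rack 9; 8U remain.
Put 11U in rack 10; 9U remain.
Put 6U in rack 4; 0U remain.
Put 4U in rack 1; 1U remain.
Put 3U in rack 2; 2U remain.
Put 3U in rack 3; 2U remain.
Final racks: [15,4] [15,3] [15,3] [14,6] [14] [12] [12] [12] [12] [11].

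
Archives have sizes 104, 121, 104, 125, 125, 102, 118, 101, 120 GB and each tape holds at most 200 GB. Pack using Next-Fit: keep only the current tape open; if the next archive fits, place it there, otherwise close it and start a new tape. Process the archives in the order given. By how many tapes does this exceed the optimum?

Next-Fit: [104] [121] [104] [125] [125] [102] [118] [101] [120] → 9 tapes.
9 archives exceed 100 GB (half the capacity), and no two of those can share a tape, so at least 9 tapes are needed.
So 9 is already optimal.

0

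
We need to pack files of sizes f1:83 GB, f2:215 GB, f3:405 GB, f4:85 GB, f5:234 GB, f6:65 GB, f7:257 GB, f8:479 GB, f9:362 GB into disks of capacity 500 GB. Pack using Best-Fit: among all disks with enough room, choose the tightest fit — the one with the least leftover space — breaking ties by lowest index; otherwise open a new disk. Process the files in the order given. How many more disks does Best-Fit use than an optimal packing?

0

Best-Fit: [83,215,65] [405,85] [234,257] [479] [362] → 5 disks.
Total size 2185 GB; any packing needs at least ⌈2185/500⌉ = 5 disks.
So 5 is already optimal.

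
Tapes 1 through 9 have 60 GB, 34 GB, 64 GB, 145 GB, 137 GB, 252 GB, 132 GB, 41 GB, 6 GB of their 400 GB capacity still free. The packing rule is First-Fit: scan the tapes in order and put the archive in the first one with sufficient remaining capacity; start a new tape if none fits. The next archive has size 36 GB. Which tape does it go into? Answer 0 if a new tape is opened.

1

Tapes with room: tape 1 (60 GB), tape 3 (64 GB), tape 4 (145 GB), tape 5 (137 GB), tape 6 (252 GB), tape 7 (132 GB), tape 8 (41 GB).
The first with room is tape 1.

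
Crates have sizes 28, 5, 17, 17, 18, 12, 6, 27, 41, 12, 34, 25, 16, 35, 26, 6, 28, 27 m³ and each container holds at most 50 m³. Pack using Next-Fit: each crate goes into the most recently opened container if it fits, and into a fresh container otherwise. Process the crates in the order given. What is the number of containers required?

10

container 1: place 28 m³, 22 m³ left
container 1: place 5 m³, 17 m³ left
container 1: place 17 m³, 0 m³ left
container 2: place 17 m³, 33 m³ left
container 2: place 18 m³, 15 m³ left
container 2: place 12 m³, 3 m³ left
container 3: place 6 m³, 44 m³ left
container 3: place 27 m³, 17 m³ left
container 4: place 41 m³, 9 m³ left
container 5: place 12 m³, 38 m³ left
container 5: place 34 m³, 4 m³ left
container 6: place 25 m³, 25 m³ left
container 6: place 16 m³, 9 m³ left
container 7: place 35 m³, 15 m³ left
container 8: place 26 m³, 24 m³ left
container 8: place 6 m³, 18 m³ left
container 9: place 28 m³, 22 m³ left
container 10: place 27 m³, 23 m³ left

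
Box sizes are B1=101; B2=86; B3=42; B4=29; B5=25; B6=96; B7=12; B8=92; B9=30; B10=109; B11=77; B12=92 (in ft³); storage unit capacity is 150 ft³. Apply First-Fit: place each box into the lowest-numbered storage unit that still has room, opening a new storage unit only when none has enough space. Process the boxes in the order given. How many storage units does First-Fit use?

7 storage units

Put B1 (101 ft³) in storage unit 1; 49 ft³ remain.
Put B2 (86 ft³) in storage unit 2; 64 ft³ remain.
Put B3 (42 ft³) in storage unit 1; 7 ft³ remain.
Put B4 (29 ft³) in storage unit 2; 35 ft³ remain.
Put B5 (25 ft³) in storage unit 2; 10 ft³ remain.
Put B6 (96 ft³) in storage unit 3; 54 ft³ remain.
Put B7 (12 ft³) in storage unit 3; 42 ft³ remain.
Put B8 (92 ft³) in storage unit 4; 58 ft³ remain.
Put B9 (30 ft³) in storage unit 3; 12 ft³ remain.
Put B10 (109 ft³) in storage unit 5; 41 ft³ remain.
Put B11 (77 ft³) in storage unit 6; 73 ft³ remain.
Put B12 (92 ft³) in storage unit 7; 58 ft³ remain.
Final storage units: [101,42] [86,29,25] [96,12,30] [92] [109] [77] [92].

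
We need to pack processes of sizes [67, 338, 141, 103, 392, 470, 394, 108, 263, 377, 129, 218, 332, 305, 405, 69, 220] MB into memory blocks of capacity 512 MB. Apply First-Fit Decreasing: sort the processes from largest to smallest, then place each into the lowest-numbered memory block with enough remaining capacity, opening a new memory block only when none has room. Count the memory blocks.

Sorted descending: 470, 405, 394, 392, 377, 338, 332, 305, 263, 220, 218, 141, 129, 108, 103, 69, 67.
470 MB → memory block 1 (remaining 42 MB)
405 MB → memory block 2 (remaining 107 MB)
394 MB → memory block 3 (remaining 118 MB)
392 MB → memory block 4 (remaining 120 MB)
377 MB → memory block 5 (remaining 135 MB)
338 MB → memory block 6 (remaining 174 MB)
332 MB → memory block 7 (remaining 180 MB)
305 MB → memory block 8 (remaining 207 MB)
263 MB → memory block 9 (remaining 249 MB)
220 MB → memory block 9 (remaining 29 MB)
218 MB → memory block 10 (remaining 294 MB)
141 MB → memory block 6 (remaining 33 MB)
129 MB → memory block 5 (remaining 6 MB)
108 MB → memory block 3 (remaining 10 MB)
103 MB → memory block 2 (remaining 4 MB)
69 MB → memory block 4 (remaining 51 MB)
67 MB → memory block 7 (remaining 113 MB)

10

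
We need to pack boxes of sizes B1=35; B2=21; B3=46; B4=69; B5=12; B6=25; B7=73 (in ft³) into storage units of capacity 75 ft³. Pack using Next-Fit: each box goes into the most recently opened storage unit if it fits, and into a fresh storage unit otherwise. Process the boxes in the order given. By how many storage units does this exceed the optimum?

Next-Fit: [35,21] [46] [69] [12,25] [73] → 5 storage units.
Total size 281 ft³; any packing needs at least ⌈281/75⌉ = 4 storage units.
An optimal packing achieves that bound: [73] [69] [46,25] [35,21,12] → 4 storage units.
Excess: 5 − 4 = 1.

1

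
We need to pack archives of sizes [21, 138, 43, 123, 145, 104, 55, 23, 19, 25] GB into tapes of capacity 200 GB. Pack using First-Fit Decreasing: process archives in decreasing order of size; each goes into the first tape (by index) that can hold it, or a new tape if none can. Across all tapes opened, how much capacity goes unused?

Sorted descending: 145, 138, 123, 104, 55, 43, 25, 23, 21, 19.
Put 145 GB in tape 1; 55 GB remain.
Put 138 GB in tape 2; 62 GB remain.
Put 123 GB in tape 3; 77 GB remain.
Put 104 GB in tape 4; 96 GB remain.
Put 55 GB in tape 1; 0 GB remain.
Put 43 GB in tape 2; 19 GB remain.
Put 25 GB in tape 3; 52 GB remain.
Put 23 GB in tape 3; 29 GB remain.
Put 21 GB in tape 3; 8 GB remain.
Put 19 GB in tape 2; 0 GB remain.
4 tapes × 200 GB = 800 GB; used 696 GB; unused 104 GB.

104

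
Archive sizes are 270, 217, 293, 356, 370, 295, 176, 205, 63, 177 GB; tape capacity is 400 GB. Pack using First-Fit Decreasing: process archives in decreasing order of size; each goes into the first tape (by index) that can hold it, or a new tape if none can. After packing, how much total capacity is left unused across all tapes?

378

Sorted descending: 370, 356, 295, 293, 270, 217, 205, 177, 176, 63.
tape 1: place 370 GB, 30 GB left
tape 2: place 356 GB, 44 GB left
tape 3: place 295 GB, 105 GB left
tape 4: place 293 GB, 107 GB left
tape 5: place 270 GB, 130 GB left
tape 6: place 217 GB, 183 GB left
tape 7: place 205 GB, 195 GB left
tape 6: place 177 GB, 6 GB left
tape 7: place 176 GB, 19 GB left
tape 3: place 63 GB, 42 GB left
7 tapes × 400 GB = 2800 GB; used 2422 GB; unused 378 GB.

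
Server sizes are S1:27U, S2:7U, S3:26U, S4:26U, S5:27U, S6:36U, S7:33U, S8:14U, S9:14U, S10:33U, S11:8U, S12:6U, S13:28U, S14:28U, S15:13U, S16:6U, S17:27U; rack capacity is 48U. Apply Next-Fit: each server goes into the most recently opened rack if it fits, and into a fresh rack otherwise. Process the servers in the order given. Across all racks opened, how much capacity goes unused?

121

S1 (27U) → rack 1 (remaining 21U)
S2 (7U) → rack 1 (remaining 14U)
S3 (26U) → rack 2 (remaining 22U)
S4 (26U) → rack 3 (remaining 22U)
S5 (27U) → rack 4 (remaining 21U)
S6 (36U) → rack 5 (remaining 12U)
S7 (33U) → rack 6 (remaining 15U)
S8 (14U) → rack 6 (remaining 1U)
S9 (14U) → rack 7 (remaining 34U)
S10 (33U) → rack 7 (remaining 1U)
S11 (8U) → rack 8 (remaining 40U)
S12 (6U) → rack 8 (remaining 34U)
S13 (28U) → rack 8 (remaining 6U)
S14 (28U) → rack 9 (remaining 20U)
S15 (13U) → rack 9 (remaining 7U)
S16 (6U) → rack 9 (remaining 1U)
S17 (27U) → rack 10 (remaining 21U)
10 racks × 48U = 480U; used 359U; unused 121U.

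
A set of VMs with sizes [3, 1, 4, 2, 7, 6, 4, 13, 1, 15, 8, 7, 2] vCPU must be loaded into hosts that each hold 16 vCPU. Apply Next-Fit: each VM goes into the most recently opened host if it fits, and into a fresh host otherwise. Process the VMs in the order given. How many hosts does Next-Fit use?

7

Put 3 vCPU in host 1; 13 vCPU remain.
Put 1 vCPU in host 1; 12 vCPU remain.
Put 4 vCPU in host 1; 8 vCPU remain.
Put 2 vCPU in host 1; 6 vCPU remain.
Put 7 vCPU in host 2; 9 vCPU remain.
Put 6 vCPU in host 2; 3 vCPU remain.
Put 4 vCPU in host 3; 12 vCPU remain.
Put 13 vCPU in host 4; 3 vCPU remain.
Put 1 vCPU in host 4; 2 vCPU remain.
Put 15 vCPU in host 5; 1 vCPU remain.
Put 8 vCPU in host 6; 8 vCPU remain.
Put 7 vCPU in host 6; 1 vCPU remain.
Put 2 vCPU in host 7; 14 vCPU remain.
Final hosts: [3,1,4,2] [7,6] [4] [13,1] [15] [8,7] [2].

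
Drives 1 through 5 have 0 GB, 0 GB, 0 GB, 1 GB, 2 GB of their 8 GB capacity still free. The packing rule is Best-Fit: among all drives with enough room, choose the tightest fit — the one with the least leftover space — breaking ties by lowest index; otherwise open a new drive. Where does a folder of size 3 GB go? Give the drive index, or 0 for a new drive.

0

No drive has ≥ 3 GB free, so a new drive is opened.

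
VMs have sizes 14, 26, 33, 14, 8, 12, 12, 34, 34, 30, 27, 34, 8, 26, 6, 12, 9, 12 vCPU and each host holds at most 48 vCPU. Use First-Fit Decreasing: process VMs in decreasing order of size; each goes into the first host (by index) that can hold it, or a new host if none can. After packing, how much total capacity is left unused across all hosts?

33

Sorted descending: 34, 34, 34, 33, 30, 27, 26, 26, 14, 14, 12, 12, 12, 12, 9, 8, 8, 6.
Put 34 vCPU in host 1; 14 vCPU remain.
Put 34 vCPU in host 2; 14 vCPU remain.
Put 34 vCPU in host 3; 14 vCPU remain.
Put 33 vCPU in host 4; 15 vCPU remain.
Put 30 vCPU in host 5; 18 vCPU remain.
Put 27 vCPU in host 6; 21 vCPU remain.
Put 26 vCPU in host 7; 22 vCPU remain.
Put 26 vCPU in host 8; 22 vCPU remain.
Put 14 vCPU in host 1; 0 vCPU remain.
Put 14 vCPU in host 2; 0 vCPU remain.
Put 12 vCPU in host 3; 2 vCPU remain.
Put 12 vCPU in host 4; 3 vCPU remain.
Put 12 vCPU in host 5; 6 vCPU remain.
Put 12 vCPU in host 6; 9 vCPU remain.
Put 9 vCPU in host 6; 0 vCPU remain.
Put 8 vCPU in host 7; 14 vCPU remain.
Put 8 vCPU in host 7; 6 vCPU remain.
Put 6 vCPU in host 5; 0 vCPU remain.
8 hosts × 48 vCPU = 384 vCPU; used 351 vCPU; unused 33 vCPU.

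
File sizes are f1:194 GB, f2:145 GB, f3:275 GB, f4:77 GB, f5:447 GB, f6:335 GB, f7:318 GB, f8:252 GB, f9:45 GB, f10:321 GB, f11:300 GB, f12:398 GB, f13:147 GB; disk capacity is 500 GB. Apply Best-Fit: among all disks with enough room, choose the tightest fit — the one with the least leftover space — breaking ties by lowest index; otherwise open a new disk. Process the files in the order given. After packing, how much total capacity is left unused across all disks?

1246

disk 1: place f1 (194 GB), 306 GB left
disk 1: place f2 (145 GB), 161 GB left
disk 2: place f3 (275 GB), 225 GB left
disk 1: place f4 (77 GB), 84 GB left
disk 3: place f5 (447 GB), 53 GB left
disk 4: place f6 (335 GB), 165 GB left
disk 5: place f7 (318 GB), 182 GB left
disk 6: place f8 (252 GB), 248 GB left
disk 3: place f9 (45 GB), 8 GB left
disk 7: place f10 (321 GB), 179 GB left
disk 8: place f11 (300 GB), 200 GB left
disk 9: place f12 (398 GB), 102 GB left
disk 4: place f13 (147 GB), 18 GB left
9 disks × 500 GB = 4500 GB; used 3254 GB; unused 1246 GB.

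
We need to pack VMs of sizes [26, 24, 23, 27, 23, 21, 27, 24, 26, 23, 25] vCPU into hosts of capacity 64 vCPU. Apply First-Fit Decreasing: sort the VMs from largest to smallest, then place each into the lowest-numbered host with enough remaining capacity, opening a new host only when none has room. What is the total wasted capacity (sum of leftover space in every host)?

Sorted descending: 27, 27, 26, 26, 25, 24, 24, 23, 23, 23, 21.
host 1: place 27 vCPU, 37 vCPU left
host 1: place 27 vCPU, 10 vCPU left
host 2: place 26 vCPU, 38 vCPU left
host 2: place 26 vCPU, 12 vCPU left
host 3: place 25 vCPU, 39 vCPU left
host 3: place 24 vCPU, 15 vCPU left
host 4: place 24 vCPU, 40 vCPU left
host 4: place 23 vCPU, 17 vCPU left
host 5: place 23 vCPU, 41 vCPU left
host 5: place 23 vCPU, 18 vCPU left
host 6: place 21 vCPU, 43 vCPU left
6 hosts × 64 vCPU = 384 vCPU; used 269 vCPU; unused 115 vCPU.

115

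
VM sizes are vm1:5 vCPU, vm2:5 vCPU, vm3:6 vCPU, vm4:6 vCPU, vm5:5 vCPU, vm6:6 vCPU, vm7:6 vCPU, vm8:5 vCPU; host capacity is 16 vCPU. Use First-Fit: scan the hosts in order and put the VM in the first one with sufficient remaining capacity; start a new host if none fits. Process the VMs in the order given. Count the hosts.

Put vm1 (5 vCPU) in host 1; 11 vCPU remain.
Put vm2 (5 vCPU) in host 1; 6 vCPU remain.
Put vm3 (6 vCPU) in host 1; 0 vCPU remain.
Put vm4 (6 vCPU) in host 2; 10 vCPU remain.
Put vm5 (5 vCPU) in host 2; 5 vCPU remain.
Put vm6 (6 vCPU) in host 3; 10 vCPU remain.
Put vm7 (6 vCPU) in host 3; 4 vCPU remain.
Put vm8 (5 vCPU) in host 2; 0 vCPU remain.
Final hosts: [5,5,6] [6,5,5] [6,6].

3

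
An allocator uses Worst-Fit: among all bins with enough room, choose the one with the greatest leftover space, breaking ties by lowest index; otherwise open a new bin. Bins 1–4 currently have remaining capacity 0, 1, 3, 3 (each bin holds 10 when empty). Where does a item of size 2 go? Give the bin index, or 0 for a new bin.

Bins with room: bin 3 (3), bin 4 (3).
Most room is bin 3 with 3 free.

3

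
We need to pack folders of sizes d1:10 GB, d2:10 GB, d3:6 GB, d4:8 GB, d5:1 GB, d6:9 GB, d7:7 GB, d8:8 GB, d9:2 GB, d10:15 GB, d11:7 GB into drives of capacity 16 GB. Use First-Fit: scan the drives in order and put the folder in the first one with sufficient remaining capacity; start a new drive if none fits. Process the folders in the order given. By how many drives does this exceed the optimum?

0

First-Fit: [10,6] [10,1,2] [8,7] [9,7] [8] [15] → 6 drives.
Total size 83 GB; any packing needs at least ⌈83/16⌉ = 6 drives.
So 6 is already optimal.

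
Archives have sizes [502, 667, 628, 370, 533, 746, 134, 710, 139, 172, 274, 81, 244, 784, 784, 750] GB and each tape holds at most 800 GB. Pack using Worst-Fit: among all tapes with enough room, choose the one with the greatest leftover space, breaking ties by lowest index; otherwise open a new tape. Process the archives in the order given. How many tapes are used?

tape 1: place 502 GB, 298 GB left
tape 2: place 667 GB, 133 GB left
tape 3: place 628 GB, 172 GB left
tape 4: place 370 GB, 430 GB left
tape 5: place 533 GB, 267 GB left
tape 6: place 746 GB, 54 GB left
tape 4: place 134 GB, 296 GB left
tape 7: place 710 GB, 90 GB left
tape 1: place 139 GB, 159 GB left
tape 4: place 172 GB, 124 GB left
tape 8: place 274 GB, 526 GB left
tape 8: place 81 GB, 445 GB left
tape 8: place 244 GB, 201 GB left
tape 9: place 784 GB, 16 GB left
tape 10: place 784 GB, 16 GB left
tape 11: place 750 GB, 50 GB left

11 tapes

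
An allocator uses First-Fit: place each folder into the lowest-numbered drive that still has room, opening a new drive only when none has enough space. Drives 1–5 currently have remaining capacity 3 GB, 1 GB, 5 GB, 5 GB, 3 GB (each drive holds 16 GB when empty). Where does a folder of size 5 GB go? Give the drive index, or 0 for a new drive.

3

Drives with room: drive 3 (5 GB), drive 4 (5 GB).
The first with room is drive 3.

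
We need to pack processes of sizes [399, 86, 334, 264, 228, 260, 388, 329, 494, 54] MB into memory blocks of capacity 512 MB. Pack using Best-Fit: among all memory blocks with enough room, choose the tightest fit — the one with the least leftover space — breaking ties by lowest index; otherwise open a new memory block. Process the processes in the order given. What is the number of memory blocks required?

7

399 MB → memory block 1 (remaining 113 MB)
86 MB → memory block 1 (remaining 27 MB)
334 MB → memory block 2 (remaining 178 MB)
264 MB → memory block 3 (remaining 248 MB)
228 MB → memory block 3 (remaining 20 MB)
260 MB → memory block 4 (remaining 252 MB)
388 MB → memory block 5 (remaining 124 MB)
329 MB → memory block 6 (remaining 183 MB)
494 MB → memory block 7 (remaining 18 MB)
54 MB → memory block 5 (remaining 70 MB)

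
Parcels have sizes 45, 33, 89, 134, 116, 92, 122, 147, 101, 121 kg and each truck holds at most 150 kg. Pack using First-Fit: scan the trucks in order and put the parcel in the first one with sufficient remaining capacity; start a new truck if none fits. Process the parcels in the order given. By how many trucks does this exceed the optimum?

First-Fit: [45,33] [89] [134] [116] [92] [122] [147] [101] [121] → 9 trucks.
8 parcels exceed 75 kg (half the capacity), and no two of those can share a truck, so at least 8 trucks are needed.
An optimal packing achieves that bound: [147] [134] [122] [121] [116,33] [101,45] [92] [89] → 8 trucks.
Excess: 9 − 8 = 1.

1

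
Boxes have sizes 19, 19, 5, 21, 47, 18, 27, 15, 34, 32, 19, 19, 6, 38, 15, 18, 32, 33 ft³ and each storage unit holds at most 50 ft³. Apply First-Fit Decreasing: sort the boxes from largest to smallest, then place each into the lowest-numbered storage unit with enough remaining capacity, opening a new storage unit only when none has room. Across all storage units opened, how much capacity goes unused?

Sorted descending: 47, 38, 34, 33, 32, 32, 27, 21, 19, 19, 19, 19, 18, 18, 15, 15, 6, 5.
47 ft³ → storage unit 1 (remaining 3 ft³)
38 ft³ → storage unit 2 (remaining 12 ft³)
34 ft³ → storage unit 3 (remaining 16 ft³)
33 ft³ → storage unit 4 (remaining 17 ft³)
32 ft³ → storage unit 5 (remaining 18 ft³)
32 ft³ → storage unit 6 (remaining 18 ft³)
27 ft³ → storage unit 7 (remaining 23 ft³)
21 ft³ → storage unit 7 (remaining 2 ft³)
19 ft³ → storage unit 8 (remaining 31 ft³)
19 ft³ → storage unit 8 (remaining 12 ft³)
19 ft³ → storage unit 9 (remaining 31 ft³)
19 ft³ → storage unit 9 (remaining 12 ft³)
18 ft³ → storage unit 5 (remaining 0 ft³)
18 ft³ → storage unit 6 (remaining 0 ft³)
15 ft³ → storage unit 3 (remaining 1 ft³)
15 ft³ → storage unit 4 (remaining 2 ft³)
6 ft³ → storage unit 2 (remaining 6 ft³)
5 ft³ → storage unit 2 (remaining 1 ft³)
9 storage units × 50 ft³ = 450 ft³; used 417 ft³; unused 33 ft³.

33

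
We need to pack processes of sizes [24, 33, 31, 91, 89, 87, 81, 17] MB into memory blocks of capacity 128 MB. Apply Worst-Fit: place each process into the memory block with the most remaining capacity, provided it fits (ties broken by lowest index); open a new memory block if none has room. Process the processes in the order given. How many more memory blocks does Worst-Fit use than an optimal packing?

1

Worst-Fit: [24,33,31] [91] [89] [87] [81,17] → 5 memory blocks.
Total size 453 MB; any packing needs at least ⌈453/128⌉ = 4 memory blocks.
An optimal packing achieves that bound: [91,33] [89,31] [87,24,17] [81] → 4 memory blocks.
Excess: 5 − 4 = 1.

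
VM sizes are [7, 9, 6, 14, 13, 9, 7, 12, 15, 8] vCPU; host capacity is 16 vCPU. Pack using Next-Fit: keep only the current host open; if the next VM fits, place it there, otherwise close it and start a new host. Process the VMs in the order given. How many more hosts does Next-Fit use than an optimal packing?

Next-Fit: [7,9] [6] [14] [13] [9,7] [12] [15] [8] → 8 hosts.
Total size 100 vCPU; any packing needs at least ⌈100/16⌉ = 7 hosts.
An optimal packing achieves that bound: [15] [14] [13] [12] [9,7] [9,7] [8,6] → 7 hosts.
Excess: 8 − 7 = 1.

1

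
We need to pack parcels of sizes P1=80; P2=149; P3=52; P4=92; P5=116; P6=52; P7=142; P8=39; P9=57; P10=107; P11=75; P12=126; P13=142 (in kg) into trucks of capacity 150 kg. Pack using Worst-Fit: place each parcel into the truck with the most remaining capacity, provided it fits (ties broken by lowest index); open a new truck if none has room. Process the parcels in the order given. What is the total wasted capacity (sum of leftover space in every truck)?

271

P1 (80 kg) → truck 1 (remaining 70 kg)
P2 (149 kg) → truck 2 (remaining 1 kg)
P3 (52 kg) → truck 1 (remaining 18 kg)
P4 (92 kg) → truck 3 (remaining 58 kg)
P5 (116 kg) → truck 4 (remaining 34 kg)
P6 (52 kg) → truck 3 (remaining 6 kg)
P7 (142 kg) → truck 5 (remaining 8 kg)
P8 (39 kg) → truck 6 (remaining 111 kg)
P9 (57 kg) → truck 6 (remaining 54 kg)
P10 (107 kg) → truck 7 (remaining 43 kg)
P11 (75 kg) → truck 8 (remaining 75 kg)
P12 (126 kg) → truck 9 (remaining 24 kg)
P13 (142 kg) → truck 10 (remaining 8 kg)
10 trucks × 150 kg = 1500 kg; used 1229 kg; unused 271 kg.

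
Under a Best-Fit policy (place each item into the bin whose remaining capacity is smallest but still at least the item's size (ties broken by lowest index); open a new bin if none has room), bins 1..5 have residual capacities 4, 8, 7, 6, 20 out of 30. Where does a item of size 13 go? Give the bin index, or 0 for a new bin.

5

Bins with room: bin 5 (20).
Tightest fit is bin 5 with 20 free.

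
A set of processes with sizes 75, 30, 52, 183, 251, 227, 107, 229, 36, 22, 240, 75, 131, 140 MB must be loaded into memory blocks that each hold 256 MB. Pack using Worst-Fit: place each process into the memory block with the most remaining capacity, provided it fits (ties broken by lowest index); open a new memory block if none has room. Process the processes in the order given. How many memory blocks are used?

75 MB → memory block 1 (remaining 181 MB)
30 MB → memory block 1 (remaining 151 MB)
52 MB → memory block 1 (remaining 99 MB)
183 MB → memory block 2 (remaining 73 MB)
251 MB → memory block 3 (remaining 5 MB)
227 MB → memory block 4 (remaining 29 MB)
107 MB → memory block 5 (remaining 149 MB)
229 MB → memory block 6 (remaining 27 MB)
36 MB → memory block 5 (remaining 113 MB)
22 MB → memory block 5 (remaining 91 MB)
240 MB → memory block 7 (remaining 16 MB)
75 MB → memory block 1 (remaining 24 MB)
131 MB → memory block 8 (remaining 125 MB)
140 MB → memory block 9 (remaining 116 MB)

9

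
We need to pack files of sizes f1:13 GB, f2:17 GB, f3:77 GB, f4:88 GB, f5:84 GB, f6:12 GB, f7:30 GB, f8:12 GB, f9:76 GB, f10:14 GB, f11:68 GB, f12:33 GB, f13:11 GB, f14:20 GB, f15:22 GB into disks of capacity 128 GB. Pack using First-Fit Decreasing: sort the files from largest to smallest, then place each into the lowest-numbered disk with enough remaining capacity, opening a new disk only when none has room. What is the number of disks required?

5

Sorted descending: 88, 84, 77, 76, 68, 33, 30, 22, 20, 17, 14, 13, 12, 12, 11.
Put 88 GB in disk 1; 40 GB remain.
Put 84 GB in disk 2; 44 GB remain.
Put 77 GB in disk 3; 51 GB remain.
Put 76 GB in disk 4; 52 GB remain.
Put 68 GB in disk 5; 60 GB remain.
Put 33 GB in disk 1; 7 GB remain.
Put 30 GB in disk 2; 14 GB remain.
Put 22 GB in disk 3; 29 GB remain.
Put 20 GB in disk 3; 9 GB remain.
Put 17 GB in disk 4; 35 GB remain.
Put 14 GB in disk 2; 0 GB remain.
Put 13 GB in disk 4; 22 GB remain.
Put 12 GB in disk 4; 10 GB remain.
Put 12 GB in disk 5; 48 GB remain.
Put 11 GB in disk 5; 37 GB remain.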